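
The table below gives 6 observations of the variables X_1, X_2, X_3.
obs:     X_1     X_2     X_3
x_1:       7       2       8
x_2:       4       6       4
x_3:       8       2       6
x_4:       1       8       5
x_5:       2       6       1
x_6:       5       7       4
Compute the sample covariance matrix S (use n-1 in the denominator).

Step 1 — column means:
  mean(X_1) = (7 + 4 + 8 + 1 + 2 + 5) / 6 = 27/6 = 4.5
  mean(X_2) = (2 + 6 + 2 + 8 + 6 + 7) / 6 = 31/6 = 5.1667
  mean(X_3) = (8 + 4 + 6 + 5 + 1 + 4) / 6 = 28/6 = 4.6667

Step 2 — sample covariance S[i,j] = (1/(n-1)) · Σ_k (x_{k,i} - mean_i) · (x_{k,j} - mean_j), with n-1 = 5.
  S[X_1,X_1] = ((2.5)·(2.5) + (-0.5)·(-0.5) + (3.5)·(3.5) + (-3.5)·(-3.5) + (-2.5)·(-2.5) + (0.5)·(0.5)) / 5 = 37.5/5 = 7.5
  S[X_1,X_2] = ((2.5)·(-3.1667) + (-0.5)·(0.8333) + (3.5)·(-3.1667) + (-3.5)·(2.8333) + (-2.5)·(0.8333) + (0.5)·(1.8333)) / 5 = -30.5/5 = -6.1
  S[X_1,X_3] = ((2.5)·(3.3333) + (-0.5)·(-0.6667) + (3.5)·(1.3333) + (-3.5)·(0.3333) + (-2.5)·(-3.6667) + (0.5)·(-0.6667)) / 5 = 21/5 = 4.2
  S[X_2,X_2] = ((-3.1667)·(-3.1667) + (0.8333)·(0.8333) + (-3.1667)·(-3.1667) + (2.8333)·(2.8333) + (0.8333)·(0.8333) + (1.8333)·(1.8333)) / 5 = 32.8333/5 = 6.5667
  S[X_2,X_3] = ((-3.1667)·(3.3333) + (0.8333)·(-0.6667) + (-3.1667)·(1.3333) + (2.8333)·(0.3333) + (0.8333)·(-3.6667) + (1.8333)·(-0.6667)) / 5 = -18.6667/5 = -3.7333
  S[X_3,X_3] = ((3.3333)·(3.3333) + (-0.6667)·(-0.6667) + (1.3333)·(1.3333) + (0.3333)·(0.3333) + (-3.6667)·(-3.6667) + (-0.6667)·(-0.6667)) / 5 = 27.3333/5 = 5.4667

S is symmetric (S[j,i] = S[i,j]). Assembling:

S = [[7.5, -6.1, 4.2],
 [-6.1, 6.5667, -3.7333],
 [4.2, -3.7333, 5.4667]]


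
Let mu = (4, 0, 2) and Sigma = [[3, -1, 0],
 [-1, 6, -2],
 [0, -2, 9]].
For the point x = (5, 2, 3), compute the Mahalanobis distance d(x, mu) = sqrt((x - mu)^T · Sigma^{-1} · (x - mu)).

Step 1 — centre the observation: (x - mu) = (1, 2, 1).

Step 2 — invert Sigma (cofactor / det for 3×3, or solve directly):
  Sigma^{-1} = [[0.3546, 0.0638, 0.0142],
 [0.0638, 0.1915, 0.0426],
 [0.0142, 0.0426, 0.1206]].

Step 3 — form the quadratic (x - mu)^T · Sigma^{-1} · (x - mu):
  Sigma^{-1} · (x - mu) = (0.4965, 0.4894, 0.2199).
  (x - mu)^T · [Sigma^{-1} · (x - mu)] = (1)·(0.4965) + (2)·(0.4894) + (1)·(0.2199) = 1.695.

Step 4 — take square root: d = √(1.695) ≈ 1.3019.

d(x, mu) = √(1.695) ≈ 1.3019


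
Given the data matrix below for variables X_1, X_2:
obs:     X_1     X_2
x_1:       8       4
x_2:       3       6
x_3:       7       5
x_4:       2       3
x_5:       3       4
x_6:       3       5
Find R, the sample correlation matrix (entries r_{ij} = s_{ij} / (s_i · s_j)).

Step 1 — column means:
  mean(X_1) = (8 + 3 + 7 + 2 + 3 + 3) / 6 = 26/6 = 4.3333
  mean(X_2) = (4 + 6 + 5 + 3 + 4 + 5) / 6 = 27/6 = 4.5

Step 2 — sample variances and covariances s[i,j] = (1/(n-1)) · Σ_k (x_{k,i} - mean_i) · (x_{k,j} - mean_j), with n-1 = 5:
  s[X_1,X_1] = ((3.6667)·(3.6667) + (-1.3333)·(-1.3333) + (2.6667)·(2.6667) + (-2.3333)·(-2.3333) + (-1.3333)·(-1.3333) + (-1.3333)·(-1.3333)) / 5 = 31.3333/5 = 6.2667
  s[X_1,X_2] = ((3.6667)·(-0.5) + (-1.3333)·(1.5) + (2.6667)·(0.5) + (-2.3333)·(-1.5) + (-1.3333)·(-0.5) + (-1.3333)·(0.5)) / 5 = 1/5 = 0.2
  s[X_2,X_2] = ((-0.5)·(-0.5) + (1.5)·(1.5) + (0.5)·(0.5) + (-1.5)·(-1.5) + (-0.5)·(-0.5) + (0.5)·(0.5)) / 5 = 5.5/5 = 1.1
  Sample standard deviations s_i = √(s[i,i]):
  s(X_1) = √(6.2667) = 2.5033
  s(X_2) = √(1.1) = 1.0488

Step 3 — r_{ij} = s_{ij} / (s_i · s_j):
  r[X_1,X_1] = 1 (diagonal).
  r[X_1,X_2] = 0.2 / (2.5033 · 1.0488) = 0.2 / 2.6255 = 0.0762
  r[X_2,X_2] = 1 (diagonal).

R is symmetric with unit diagonal. Assembling:

R = [[1, 0.0762],
 [0.0762, 1]]


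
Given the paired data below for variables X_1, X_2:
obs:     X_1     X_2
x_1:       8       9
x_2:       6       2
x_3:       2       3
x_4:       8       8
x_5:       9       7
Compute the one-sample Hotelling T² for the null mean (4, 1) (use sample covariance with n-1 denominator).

Step 1 — sample mean vector:
  mean(X_1) = (8 + 6 + 2 + 8 + 9) / 5 = 33/5 = 6.6
  mean(X_2) = (9 + 2 + 3 + 8 + 7) / 5 = 29/5 = 5.8
  x̄ = (6.6, 5.8),  deviation x̄ - mu_0 = (6.6, 5.8) - (4, 1) = (2.6, 4.8).

Step 2 — sample covariance matrix, S[i,j] = (1/(n-1)) · Σ_k (x_{k,i} - mean_i) · (x_{k,j} - mean_j), divisor n-1 = 4:
  S[X_1,X_1] = ((1.4)·(1.4) + (-0.6)·(-0.6) + (-4.6)·(-4.6) + (1.4)·(1.4) + (2.4)·(2.4)) / 4 = 31.2/4 = 7.8
  S[X_1,X_2] = ((1.4)·(3.2) + (-0.6)·(-3.8) + (-4.6)·(-2.8) + (1.4)·(2.2) + (2.4)·(1.2)) / 4 = 25.6/4 = 6.4
  S[X_2,X_2] = ((3.2)·(3.2) + (-3.8)·(-3.8) + (-2.8)·(-2.8) + (2.2)·(2.2) + (1.2)·(1.2)) / 4 = 38.8/4 = 9.7
  S = [[7.8, 6.4],
 [6.4, 9.7]].

Step 3 — invert S. det(S) = 7.8·9.7 - (6.4)² = 34.7.
  S^{-1} = (1/det) · [[d, -b], [-b, a]] = [[0.2795, -0.1844],
 [-0.1844, 0.2248]].

Step 4 — quadratic form (x̄ - mu_0)^T · S^{-1} · (x̄ - mu_0):
  S^{-1} · (x̄ - mu_0) = (-0.1585, 0.5994),
  (x̄ - mu_0)^T · [...] = (2.6)·(-0.1585) + (4.8)·(0.5994) = 2.4651.

Step 5 — scale by n: T² = 5 · 2.4651 = 12.3256.

T² ≈ 12.3256


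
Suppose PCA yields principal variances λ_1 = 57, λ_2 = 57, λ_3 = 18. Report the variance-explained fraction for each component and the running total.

Step 1 — total variance = trace(Sigma) = Σ λ_i = 57 + 57 + 18 = 132.

Step 2 — fraction explained by component i = λ_i / Σ λ:
  PC1: 57/132 = 0.4318
  PC2: 57/132 = 0.4318
  PC3: 18/132 = 0.1364

Step 3 — cumulative fraction after k components = (λ_1 + ... + λ_k) / Σ λ:
  k = 1: 57/132 = 0.4318
  k = 2: (57 + 57)/132 = 114/132 = 0.8636
  k = 3: (57 + 57 + 18)/132 = 132/132 = 1

Summary (fraction, with percent):

explained: PC1 0.4318 (43.18%), PC2 0.4318 (43.18%), PC3 0.1364 (13.64%);  cumulative: 0.4318, 0.8636, 1


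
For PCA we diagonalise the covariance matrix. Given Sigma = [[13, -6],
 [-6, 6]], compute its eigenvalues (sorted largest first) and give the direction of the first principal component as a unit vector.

Step 1 — characteristic polynomial of 2×2 Sigma:
  det(Sigma - λI) = λ² - trace · λ + det = 0.
  trace = 13 + 6 = 19, det = 13·6 - (-6)² = 42.
Step 2 — discriminant:
  Δ = trace² - 4·det = 361 - 168 = 193.
Step 3 — eigenvalues:
  λ = (trace ± √Δ)/2 = (19 ± 13.8924)/2,
  λ_1 = 16.4462,  λ_2 = 2.5538.

Step 4 — unit eigenvector for λ_1: solve (Sigma - λ_1 I)v = 0. First row:
  (13 - 16.4462)·v_x + (-6)·v_y = 0, i.e. (-3.4462)·v_x + (-6)·v_y = 0,
  so v ∝ (b, λ_1 - a) = (-6, 3.4462); multiply by -1 so the first entry is positive: u = (6, -3.4462).
  ||u|| = √((6)² + (-3.4462)²) = √(47.8764) ≈ 6.9193,
  v_1 = u/||u|| ≈ (0.8671, -0.4981) (||v_1|| = 1).

λ_1 = 16.4462,  λ_2 = 2.5538;  v_1 ≈ (0.8671, -0.4981)


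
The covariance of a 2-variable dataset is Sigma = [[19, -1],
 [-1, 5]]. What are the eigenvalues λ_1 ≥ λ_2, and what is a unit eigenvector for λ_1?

Step 1 — characteristic polynomial of 2×2 Sigma:
  det(Sigma - λI) = λ² - trace · λ + det = 0.
  trace = 19 + 5 = 24, det = 19·5 - (-1)² = 94.
Step 2 — discriminant:
  Δ = trace² - 4·det = 576 - 376 = 200.
Step 3 — eigenvalues:
  λ = (trace ± √Δ)/2 = (24 ± 14.1421)/2,
  λ_1 = 19.0711,  λ_2 = 4.9289.

Step 4 — unit eigenvector for λ_1: solve (Sigma - λ_1 I)v = 0. First row:
  (19 - 19.0711)·v_x + (-1)·v_y = 0, i.e. (-0.0711)·v_x + (-1)·v_y = 0,
  so v ∝ (b, λ_1 - a) = (-1, 0.0711); multiply by -1 so the first entry is positive: u = (1, -0.0711).
  ||u|| = √((1)² + (-0.0711)²) = √(1.0051) ≈ 1.0025,
  v_1 = u/||u|| ≈ (0.9975, -0.0709) (||v_1|| = 1).

λ_1 = 19.0711,  λ_2 = 4.9289;  v_1 ≈ (0.9975, -0.0709)


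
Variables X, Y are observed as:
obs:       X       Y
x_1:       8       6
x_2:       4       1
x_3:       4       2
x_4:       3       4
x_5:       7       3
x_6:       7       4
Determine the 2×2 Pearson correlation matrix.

Step 1 — column means:
  mean(X) = (8 + 4 + 4 + 3 + 7 + 7) / 6 = 33/6 = 5.5
  mean(Y) = (6 + 1 + 2 + 4 + 3 + 4) / 6 = 20/6 = 3.3333

Step 2 — sample variances and covariances s[i,j] = (1/(n-1)) · Σ_k (x_{k,i} - mean_i) · (x_{k,j} - mean_j), with n-1 = 5:
  s[X,X] = ((2.5)·(2.5) + (-1.5)·(-1.5) + (-1.5)·(-1.5) + (-2.5)·(-2.5) + (1.5)·(1.5) + (1.5)·(1.5)) / 5 = 21.5/5 = 4.3
  s[X,Y] = ((2.5)·(2.6667) + (-1.5)·(-2.3333) + (-1.5)·(-1.3333) + (-2.5)·(0.6667) + (1.5)·(-0.3333) + (1.5)·(0.6667)) / 5 = 11/5 = 2.2
  s[Y,Y] = ((2.6667)·(2.6667) + (-2.3333)·(-2.3333) + (-1.3333)·(-1.3333) + (0.6667)·(0.6667) + (-0.3333)·(-0.3333) + (0.6667)·(0.6667)) / 5 = 15.3333/5 = 3.0667
  Sample standard deviations s_i = √(s[i,i]):
  s(X) = √(4.3) = 2.0736
  s(Y) = √(3.0667) = 1.7512

Step 3 — r_{ij} = s_{ij} / (s_i · s_j):
  r[X,X] = 1 (diagonal).
  r[X,Y] = 2.2 / (2.0736 · 1.7512) = 2.2 / 3.6313 = 0.6058
  r[Y,Y] = 1 (diagonal).

R is symmetric with unit diagonal. Assembling:

R = [[1, 0.6058],
 [0.6058, 1]]


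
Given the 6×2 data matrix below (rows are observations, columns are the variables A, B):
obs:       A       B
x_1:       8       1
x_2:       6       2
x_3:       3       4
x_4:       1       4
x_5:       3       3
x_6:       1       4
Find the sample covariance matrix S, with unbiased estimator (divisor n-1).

Step 1 — column means:
  mean(A) = (8 + 6 + 3 + 1 + 3 + 1) / 6 = 22/6 = 3.6667
  mean(B) = (1 + 2 + 4 + 4 + 3 + 4) / 6 = 18/6 = 3

Step 2 — sample covariance S[i,j] = (1/(n-1)) · Σ_k (x_{k,i} - mean_i) · (x_{k,j} - mean_j), with n-1 = 5.
  S[A,A] = ((4.3333)·(4.3333) + (2.3333)·(2.3333) + (-0.6667)·(-0.6667) + (-2.6667)·(-2.6667) + (-0.6667)·(-0.6667) + (-2.6667)·(-2.6667)) / 5 = 39.3333/5 = 7.8667
  S[A,B] = ((4.3333)·(-2) + (2.3333)·(-1) + (-0.6667)·(1) + (-2.6667)·(1) + (-0.6667)·(0) + (-2.6667)·(1)) / 5 = -17/5 = -3.4
  S[B,B] = ((-2)·(-2) + (-1)·(-1) + (1)·(1) + (1)·(1) + (0)·(0) + (1)·(1)) / 5 = 8/5 = 1.6

S is symmetric (S[j,i] = S[i,j]). Assembling:

S = [[7.8667, -3.4],
 [-3.4, 1.6]]


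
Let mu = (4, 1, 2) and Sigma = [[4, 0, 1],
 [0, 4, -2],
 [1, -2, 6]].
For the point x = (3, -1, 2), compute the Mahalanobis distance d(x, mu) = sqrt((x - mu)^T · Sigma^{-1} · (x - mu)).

Step 1 — centre the observation: (x - mu) = (-1, -2, 0).

Step 2 — invert Sigma (cofactor / det for 3×3, or solve directly):
  Sigma^{-1} = [[0.2632, -0.0263, -0.0526],
 [-0.0263, 0.3026, 0.1053],
 [-0.0526, 0.1053, 0.2105]].

Step 3 — form the quadratic (x - mu)^T · Sigma^{-1} · (x - mu):
  Sigma^{-1} · (x - mu) = (-0.2105, -0.5789, -0.1579).
  (x - mu)^T · [Sigma^{-1} · (x - mu)] = (-1)·(-0.2105) + (-2)·(-0.5789) + (0)·(-0.1579) = 1.3684.

Step 4 — take square root: d = √(1.3684) ≈ 1.1698.

d(x, mu) = √(1.3684) ≈ 1.1698


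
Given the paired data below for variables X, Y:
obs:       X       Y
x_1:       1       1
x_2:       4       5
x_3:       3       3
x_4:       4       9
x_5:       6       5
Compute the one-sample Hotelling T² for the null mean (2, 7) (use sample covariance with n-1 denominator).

Step 1 — sample mean vector:
  mean(X) = (1 + 4 + 3 + 4 + 6) / 5 = 18/5 = 3.6
  mean(Y) = (1 + 5 + 3 + 9 + 5) / 5 = 23/5 = 4.6
  x̄ = (3.6, 4.6),  deviation x̄ - mu_0 = (3.6, 4.6) - (2, 7) = (1.6, -2.4).

Step 2 — sample covariance matrix, S[i,j] = (1/(n-1)) · Σ_k (x_{k,i} - mean_i) · (x_{k,j} - mean_j), divisor n-1 = 4:
  S[X,X] = ((-2.6)·(-2.6) + (0.4)·(0.4) + (-0.6)·(-0.6) + (0.4)·(0.4) + (2.4)·(2.4)) / 4 = 13.2/4 = 3.3
  S[X,Y] = ((-2.6)·(-3.6) + (0.4)·(0.4) + (-0.6)·(-1.6) + (0.4)·(4.4) + (2.4)·(0.4)) / 4 = 13.2/4 = 3.3
  S[Y,Y] = ((-3.6)·(-3.6) + (0.4)·(0.4) + (-1.6)·(-1.6) + (4.4)·(4.4) + (0.4)·(0.4)) / 4 = 35.2/4 = 8.8
  S = [[3.3, 3.3],
 [3.3, 8.8]].

Step 3 — invert S. det(S) = 3.3·8.8 - (3.3)² = 18.15.
  S^{-1} = (1/det) · [[d, -b], [-b, a]] = [[0.4848, -0.1818],
 [-0.1818, 0.1818]].

Step 4 — quadratic form (x̄ - mu_0)^T · S^{-1} · (x̄ - mu_0):
  S^{-1} · (x̄ - mu_0) = (1.2121, -0.7273),
  (x̄ - mu_0)^T · [...] = (1.6)·(1.2121) + (-2.4)·(-0.7273) = 3.6848.

Step 5 — scale by n: T² = 5 · 3.6848 = 18.4242.

T² ≈ 18.4242


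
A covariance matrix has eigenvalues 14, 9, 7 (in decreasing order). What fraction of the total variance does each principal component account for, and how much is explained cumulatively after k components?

Step 1 — total variance = trace(Sigma) = Σ λ_i = 14 + 9 + 7 = 30.

Step 2 — fraction explained by component i = λ_i / Σ λ:
  PC1: 14/30 = 0.4667
  PC2: 9/30 = 0.3
  PC3: 7/30 = 0.2333

Step 3 — cumulative fraction after k components = (λ_1 + ... + λ_k) / Σ λ:
  k = 1: 14/30 = 0.4667
  k = 2: (14 + 9)/30 = 23/30 = 0.7667
  k = 3: (14 + 9 + 7)/30 = 30/30 = 1

Summary (fraction, with percent):

explained: PC1 0.4667 (46.67%), PC2 0.3 (30%), PC3 0.2333 (23.33%);  cumulative: 0.4667, 0.7667, 1


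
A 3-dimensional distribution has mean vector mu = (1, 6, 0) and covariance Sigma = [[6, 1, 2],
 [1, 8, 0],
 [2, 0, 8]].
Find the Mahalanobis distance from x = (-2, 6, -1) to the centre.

Step 1 — centre the observation: (x - mu) = (-3, 0, -1).

Step 2 — invert Sigma (cofactor / det for 3×3, or solve directly):
  Sigma^{-1} = [[0.186, -0.0233, -0.0465],
 [-0.0233, 0.1279, 0.0058],
 [-0.0465, 0.0058, 0.1366]].

Step 3 — form the quadratic (x - mu)^T · Sigma^{-1} · (x - mu):
  Sigma^{-1} · (x - mu) = (-0.5116, 0.064, 0.0029).
  (x - mu)^T · [Sigma^{-1} · (x - mu)] = (-3)·(-0.5116) + (0)·(0.064) + (-1)·(0.0029) = 1.532.

Step 4 — take square root: d = √(1.532) ≈ 1.2377.

d(x, mu) = √(1.532) ≈ 1.2377


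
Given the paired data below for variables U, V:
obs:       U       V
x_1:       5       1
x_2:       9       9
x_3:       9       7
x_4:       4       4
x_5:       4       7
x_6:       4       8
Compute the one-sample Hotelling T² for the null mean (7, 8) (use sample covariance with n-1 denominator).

Step 1 — sample mean vector:
  mean(U) = (5 + 9 + 9 + 4 + 4 + 4) / 6 = 35/6 = 5.8333
  mean(V) = (1 + 9 + 7 + 4 + 7 + 8) / 6 = 36/6 = 6
  x̄ = (5.8333, 6),  deviation x̄ - mu_0 = (5.8333, 6) - (7, 8) = (-1.1667, -2).

Step 2 — sample covariance matrix, S[i,j] = (1/(n-1)) · Σ_k (x_{k,i} - mean_i) · (x_{k,j} - mean_j), divisor n-1 = 5:
  S[U,U] = ((-0.8333)·(-0.8333) + (3.1667)·(3.1667) + (3.1667)·(3.1667) + (-1.8333)·(-1.8333) + (-1.8333)·(-1.8333) + (-1.8333)·(-1.8333)) / 5 = 30.8333/5 = 6.1667
  S[U,V] = ((-0.8333)·(-5) + (3.1667)·(3) + (3.1667)·(1) + (-1.8333)·(-2) + (-1.8333)·(1) + (-1.8333)·(2)) / 5 = 15/5 = 3
  S[V,V] = ((-5)·(-5) + (3)·(3) + (1)·(1) + (-2)·(-2) + (1)·(1) + (2)·(2)) / 5 = 44/5 = 8.8
  S = [[6.1667, 3],
 [3, 8.8]].

Step 3 — invert S. det(S) = 6.1667·8.8 - (3)² = 45.2667.
  S^{-1} = (1/det) · [[d, -b], [-b, a]] = [[0.1944, -0.0663],
 [-0.0663, 0.1362]].

Step 4 — quadratic form (x̄ - mu_0)^T · S^{-1} · (x̄ - mu_0):
  S^{-1} · (x̄ - mu_0) = (-0.0943, -0.1951),
  (x̄ - mu_0)^T · [...] = (-1.1667)·(-0.0943) + (-2)·(-0.1951) = 0.5002.

Step 5 — scale by n: T² = 6 · 0.5002 = 3.0015.

T² ≈ 3.0015


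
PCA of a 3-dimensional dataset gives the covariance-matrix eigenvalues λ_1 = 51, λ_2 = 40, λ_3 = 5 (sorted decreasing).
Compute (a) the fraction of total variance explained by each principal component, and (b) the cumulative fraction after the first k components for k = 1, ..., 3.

Step 1 — total variance = trace(Sigma) = Σ λ_i = 51 + 40 + 5 = 96.

Step 2 — fraction explained by component i = λ_i / Σ λ:
  PC1: 51/96 = 0.5312
  PC2: 40/96 = 0.4167
  PC3: 5/96 = 0.0521

Step 3 — cumulative fraction after k components = (λ_1 + ... + λ_k) / Σ λ:
  k = 1: 51/96 = 0.5312
  k = 2: (51 + 40)/96 = 91/96 = 0.9479
  k = 3: (51 + 40 + 5)/96 = 96/96 = 1

Summary (fraction, with percent):

explained: PC1 0.5312 (53.12%), PC2 0.4167 (41.67%), PC3 0.0521 (5.21%);  cumulative: 0.5312, 0.9479, 1


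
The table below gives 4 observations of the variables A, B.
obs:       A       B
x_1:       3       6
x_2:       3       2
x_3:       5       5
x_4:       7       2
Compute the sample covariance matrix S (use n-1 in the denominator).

Step 1 — column means:
  mean(A) = (3 + 3 + 5 + 7) / 4 = 18/4 = 4.5
  mean(B) = (6 + 2 + 5 + 2) / 4 = 15/4 = 3.75

Step 2 — sample covariance S[i,j] = (1/(n-1)) · Σ_k (x_{k,i} - mean_i) · (x_{k,j} - mean_j), with n-1 = 3.
  S[A,A] = ((-1.5)·(-1.5) + (-1.5)·(-1.5) + (0.5)·(0.5) + (2.5)·(2.5)) / 3 = 11/3 = 3.6667
  S[A,B] = ((-1.5)·(2.25) + (-1.5)·(-1.75) + (0.5)·(1.25) + (2.5)·(-1.75)) / 3 = -4.5/3 = -1.5
  S[B,B] = ((2.25)·(2.25) + (-1.75)·(-1.75) + (1.25)·(1.25) + (-1.75)·(-1.75)) / 3 = 12.75/3 = 4.25

S is symmetric (S[j,i] = S[i,j]). Assembling:

S = [[3.6667, -1.5],
 [-1.5, 4.25]]


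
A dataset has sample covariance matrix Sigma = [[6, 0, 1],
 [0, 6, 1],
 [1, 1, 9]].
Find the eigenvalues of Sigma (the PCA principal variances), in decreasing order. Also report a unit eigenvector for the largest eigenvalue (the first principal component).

Step 1 — characteristic polynomial p(λ) = det(λI - Sigma) = λ³ - tr·λ² + c_1·λ - det, where tr = trace, c_1 = sum of the principal 2×2 minors, det = det(Sigma):
  tr = 6 + 6 + 9 = 21,
  c_1 = (6·6 - (0)²) + (6·9 - (1)²) + (6·9 - (1)²) = 36 + 53 + 53 = 142,
  det = 6·(6·9 - (1)²) - (0)·((0)·9 - (1)·(1)) + (1)·((0)·(1) - 6·(1)) = 6·(53) - (0)·(-1) + (1)·(-6) = 312.
  So p(λ) = λ³ - 21λ² + 142λ - 312.
Step 2 — look for an integer root (rational root theorem: any rational root is an integer divisor of 312). Testing λ = 6:
  p(6) = 216 - 756 + 852 - 312 = 0  ✓
  Dividing out (λ - 6): p(λ) = (λ - 6)(λ² - 15λ + 52).
Step 3 — remaining eigenvalues from the quadratic λ² - 15λ + 52 = 0:
  Δ = 15² - 4·52 = 225 - 208 = 17,  λ = (15 ± √17)/2 = (15 ± 4.1231)/2 ≈ 9.5616 or 5.4384.
  Sorted: λ_1 = 9.5616,  λ_2 = 6,  λ_3 = 5.4384  (check: sum = 21 = tr ✓).

Step 4 — unit eigenvector for λ_1 ≈ 9.5616: v spans the null space of (Sigma - λ_1 I), whose rows are
  r_1 = (-3.5616, 0, 1),  r_2 = (0, -3.5616, 1),  r_3 = (1, 1, -0.5616).
  v is orthogonal to every row, so take v ∝ r_1 × r_2 = ((0)·(1) - (1)·(-3.5616), (1)·(0) - (-3.5616)·(1), (-3.5616)·(-3.5616) - (0)·(0)) ≈ (3.5616, 3.5616, 12.6847).
  Let u = (3.5616, 3.5616, 12.6847).
  ||u|| = √((3.5616)² + (3.5616)² + (12.6847)²) = √(186.2699) ≈ 13.6481,  v_1 = u/||u|| ≈ (0.261, 0.261, 0.9294) (||v_1|| = 1).

λ_1 = 9.5616,  λ_2 = 6,  λ_3 = 5.4384;  v_1 ≈ (0.261, 0.261, 0.9294)


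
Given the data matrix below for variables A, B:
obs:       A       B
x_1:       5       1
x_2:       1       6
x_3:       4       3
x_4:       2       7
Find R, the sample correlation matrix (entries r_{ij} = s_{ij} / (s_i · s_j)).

Step 1 — column means:
  mean(A) = (5 + 1 + 4 + 2) / 4 = 12/4 = 3
  mean(B) = (1 + 6 + 3 + 7) / 4 = 17/4 = 4.25

Step 2 — sample variances and covariances s[i,j] = (1/(n-1)) · Σ_k (x_{k,i} - mean_i) · (x_{k,j} - mean_j), with n-1 = 3:
  s[A,A] = ((2)·(2) + (-2)·(-2) + (1)·(1) + (-1)·(-1)) / 3 = 10/3 = 3.3333
  s[A,B] = ((2)·(-3.25) + (-2)·(1.75) + (1)·(-1.25) + (-1)·(2.75)) / 3 = -14/3 = -4.6667
  s[B,B] = ((-3.25)·(-3.25) + (1.75)·(1.75) + (-1.25)·(-1.25) + (2.75)·(2.75)) / 3 = 22.75/3 = 7.5833
  Sample standard deviations s_i = √(s[i,i]):
  s(A) = √(3.3333) = 1.8257
  s(B) = √(7.5833) = 2.7538

Step 3 — r_{ij} = s_{ij} / (s_i · s_j):
  r[A,A] = 1 (diagonal).
  r[A,B] = -4.6667 / (1.8257 · 2.7538) = -4.6667 / 5.0277 = -0.9282
  r[B,B] = 1 (diagonal).

R is symmetric with unit diagonal. Assembling:

R = [[1, -0.9282],
 [-0.9282, 1]]


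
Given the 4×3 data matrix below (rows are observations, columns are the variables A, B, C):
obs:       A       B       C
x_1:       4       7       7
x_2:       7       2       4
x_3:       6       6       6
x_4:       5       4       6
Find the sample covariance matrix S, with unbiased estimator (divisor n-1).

Step 1 — column means:
  mean(A) = (4 + 7 + 6 + 5) / 4 = 22/4 = 5.5
  mean(B) = (7 + 2 + 6 + 4) / 4 = 19/4 = 4.75
  mean(C) = (7 + 4 + 6 + 6) / 4 = 23/4 = 5.75

Step 2 — sample covariance S[i,j] = (1/(n-1)) · Σ_k (x_{k,i} - mean_i) · (x_{k,j} - mean_j), with n-1 = 3.
  S[A,A] = ((-1.5)·(-1.5) + (1.5)·(1.5) + (0.5)·(0.5) + (-0.5)·(-0.5)) / 3 = 5/3 = 1.6667
  S[A,B] = ((-1.5)·(2.25) + (1.5)·(-2.75) + (0.5)·(1.25) + (-0.5)·(-0.75)) / 3 = -6.5/3 = -2.1667
  S[A,C] = ((-1.5)·(1.25) + (1.5)·(-1.75) + (0.5)·(0.25) + (-0.5)·(0.25)) / 3 = -4.5/3 = -1.5
  S[B,B] = ((2.25)·(2.25) + (-2.75)·(-2.75) + (1.25)·(1.25) + (-0.75)·(-0.75)) / 3 = 14.75/3 = 4.9167
  S[B,C] = ((2.25)·(1.25) + (-2.75)·(-1.75) + (1.25)·(0.25) + (-0.75)·(0.25)) / 3 = 7.75/3 = 2.5833
  S[C,C] = ((1.25)·(1.25) + (-1.75)·(-1.75) + (0.25)·(0.25) + (0.25)·(0.25)) / 3 = 4.75/3 = 1.5833

S is symmetric (S[j,i] = S[i,j]). Assembling:

S = [[1.6667, -2.1667, -1.5],
 [-2.1667, 4.9167, 2.5833],
 [-1.5, 2.5833, 1.5833]]


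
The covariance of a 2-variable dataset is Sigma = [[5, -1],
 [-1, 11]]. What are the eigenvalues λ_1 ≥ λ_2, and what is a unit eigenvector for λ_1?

Step 1 — characteristic polynomial of 2×2 Sigma:
  det(Sigma - λI) = λ² - trace · λ + det = 0.
  trace = 5 + 11 = 16, det = 5·11 - (-1)² = 54.
Step 2 — discriminant:
  Δ = trace² - 4·det = 256 - 216 = 40.
Step 3 — eigenvalues:
  λ = (trace ± √Δ)/2 = (16 ± 6.3246)/2,
  λ_1 = 11.1623,  λ_2 = 4.8377.

Step 4 — unit eigenvector for λ_1: solve (Sigma - λ_1 I)v = 0. First row:
  (5 - 11.1623)·v_x + (-1)·v_y = 0, i.e. (-6.1623)·v_x + (-1)·v_y = 0,
  so v ∝ (b, λ_1 - a) = (-1, 6.1623); multiply by -1 so the first entry is positive: u = (1, -6.1623).
  ||u|| = √((1)² + (-6.1623)²) = √(38.9737) ≈ 6.2429,
  v_1 = u/||u|| ≈ (0.1602, -0.9871) (||v_1|| = 1).

λ_1 = 11.1623,  λ_2 = 4.8377;  v_1 ≈ (0.1602, -0.9871)


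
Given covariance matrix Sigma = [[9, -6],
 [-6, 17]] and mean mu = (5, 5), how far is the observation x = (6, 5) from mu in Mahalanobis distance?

Step 1 — centre the observation: (x - mu) = (1, 0).

Step 2 — invert Sigma. det(Sigma) = 9·17 - (-6)² = 117.
  Sigma^{-1} = (1/det) · [[d, -b], [-b, a]] = [[0.1453, 0.0513],
 [0.0513, 0.0769]].

Step 3 — form the quadratic (x - mu)^T · Sigma^{-1} · (x - mu):
  Sigma^{-1} · (x - mu) = (0.1453, 0.0513).
  (x - mu)^T · [Sigma^{-1} · (x - mu)] = (1)·(0.1453) + (0)·(0.0513) = 0.1453.

Step 4 — take square root: d = √(0.1453) ≈ 0.3812.

d(x, mu) = √(0.1453) ≈ 0.3812


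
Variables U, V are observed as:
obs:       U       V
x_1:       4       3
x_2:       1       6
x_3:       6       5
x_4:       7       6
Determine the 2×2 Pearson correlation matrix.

Step 1 — column means:
  mean(U) = (4 + 1 + 6 + 7) / 4 = 18/4 = 4.5
  mean(V) = (3 + 6 + 5 + 6) / 4 = 20/4 = 5

Step 2 — sample variances and covariances s[i,j] = (1/(n-1)) · Σ_k (x_{k,i} - mean_i) · (x_{k,j} - mean_j), with n-1 = 3:
  s[U,U] = ((-0.5)·(-0.5) + (-3.5)·(-3.5) + (1.5)·(1.5) + (2.5)·(2.5)) / 3 = 21/3 = 7
  s[U,V] = ((-0.5)·(-2) + (-3.5)·(1) + (1.5)·(0) + (2.5)·(1)) / 3 = 0/3 = 0
  s[V,V] = ((-2)·(-2) + (1)·(1) + (0)·(0) + (1)·(1)) / 3 = 6/3 = 2
  Sample standard deviations s_i = √(s[i,i]):
  s(U) = √(7) = 2.6458
  s(V) = √(2) = 1.4142

Step 3 — r_{ij} = s_{ij} / (s_i · s_j):
  r[U,U] = 1 (diagonal).
  r[U,V] = 0 / (2.6458 · 1.4142) = 0 / 3.7417 = 0
  r[V,V] = 1 (diagonal).

R is symmetric with unit diagonal. Assembling:

R = [[1, 0],
 [0, 1]]


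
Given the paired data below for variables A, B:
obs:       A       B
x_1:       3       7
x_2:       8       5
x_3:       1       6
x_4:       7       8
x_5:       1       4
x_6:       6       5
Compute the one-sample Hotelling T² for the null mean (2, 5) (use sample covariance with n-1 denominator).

Step 1 — sample mean vector:
  mean(A) = (3 + 8 + 1 + 7 + 1 + 6) / 6 = 26/6 = 4.3333
  mean(B) = (7 + 5 + 6 + 8 + 4 + 5) / 6 = 35/6 = 5.8333
  x̄ = (4.3333, 5.8333),  deviation x̄ - mu_0 = (4.3333, 5.8333) - (2, 5) = (2.3333, 0.8333).

Step 2 — sample covariance matrix, S[i,j] = (1/(n-1)) · Σ_k (x_{k,i} - mean_i) · (x_{k,j} - mean_j), divisor n-1 = 5:
  S[A,A] = ((-1.3333)·(-1.3333) + (3.6667)·(3.6667) + (-3.3333)·(-3.3333) + (2.6667)·(2.6667) + (-3.3333)·(-3.3333) + (1.6667)·(1.6667)) / 5 = 47.3333/5 = 9.4667
  S[A,B] = ((-1.3333)·(1.1667) + (3.6667)·(-0.8333) + (-3.3333)·(0.1667) + (2.6667)·(2.1667) + (-3.3333)·(-1.8333) + (1.6667)·(-0.8333)) / 5 = 5.3333/5 = 1.0667
  S[B,B] = ((1.1667)·(1.1667) + (-0.8333)·(-0.8333) + (0.1667)·(0.1667) + (2.1667)·(2.1667) + (-1.8333)·(-1.8333) + (-0.8333)·(-0.8333)) / 5 = 10.8333/5 = 2.1667
  S = [[9.4667, 1.0667],
 [1.0667, 2.1667]].

Step 3 — invert S. det(S) = 9.4667·2.1667 - (1.0667)² = 19.3733.
  S^{-1} = (1/det) · [[d, -b], [-b, a]] = [[0.1118, -0.0551],
 [-0.0551, 0.4886]].

Step 4 — quadratic form (x̄ - mu_0)^T · S^{-1} · (x̄ - mu_0):
  S^{-1} · (x̄ - mu_0) = (0.2151, 0.2787),
  (x̄ - mu_0)^T · [...] = (2.3333)·(0.2151) + (0.8333)·(0.2787) = 0.7341.

Step 5 — scale by n: T² = 6 · 0.7341 = 4.4047.

T² ≈ 4.4047


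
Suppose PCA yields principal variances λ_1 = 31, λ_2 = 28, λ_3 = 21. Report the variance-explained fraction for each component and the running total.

Step 1 — total variance = trace(Sigma) = Σ λ_i = 31 + 28 + 21 = 80.

Step 2 — fraction explained by component i = λ_i / Σ λ:
  PC1: 31/80 = 0.3875
  PC2: 28/80 = 0.35
  PC3: 21/80 = 0.2625

Step 3 — cumulative fraction after k components = (λ_1 + ... + λ_k) / Σ λ:
  k = 1: 31/80 = 0.3875
  k = 2: (31 + 28)/80 = 59/80 = 0.7375
  k = 3: (31 + 28 + 21)/80 = 80/80 = 1

Summary (fraction, with percent):

explained: PC1 0.3875 (38.75%), PC2 0.35 (35%), PC3 0.2625 (26.25%);  cumulative: 0.3875, 0.7375, 1


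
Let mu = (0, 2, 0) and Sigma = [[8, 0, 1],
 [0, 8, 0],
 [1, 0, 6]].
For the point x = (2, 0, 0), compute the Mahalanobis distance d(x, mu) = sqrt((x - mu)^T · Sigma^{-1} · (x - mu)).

Step 1 — centre the observation: (x - mu) = (2, -2, 0).

Step 2 — invert Sigma (cofactor / det for 3×3, or solve directly):
  Sigma^{-1} = [[0.1277, 0, -0.0213],
 [0, 0.125, 0],
 [-0.0213, 0, 0.1702]].

Step 3 — form the quadratic (x - mu)^T · Sigma^{-1} · (x - mu):
  Sigma^{-1} · (x - mu) = (0.2553, -0.25, -0.0426).
  (x - mu)^T · [Sigma^{-1} · (x - mu)] = (2)·(0.2553) + (-2)·(-0.25) + (0)·(-0.0426) = 1.0106.

Step 4 — take square root: d = √(1.0106) ≈ 1.0053.

d(x, mu) = √(1.0106) ≈ 1.0053


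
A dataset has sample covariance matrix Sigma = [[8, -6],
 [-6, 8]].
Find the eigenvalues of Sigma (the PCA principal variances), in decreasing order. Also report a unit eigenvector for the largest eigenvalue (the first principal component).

Step 1 — characteristic polynomial of 2×2 Sigma:
  det(Sigma - λI) = λ² - trace · λ + det = 0.
  trace = 8 + 8 = 16, det = 8·8 - (-6)² = 28.
Step 2 — discriminant:
  Δ = trace² - 4·det = 256 - 112 = 144.
Step 3 — eigenvalues:
  λ = (trace ± √Δ)/2 = (16 ± 12)/2,
  λ_1 = 14,  λ_2 = 2.

Step 4 — unit eigenvector for λ_1: solve (Sigma - λ_1 I)v = 0. First row:
  (8 - 14)·v_x + (-6)·v_y = 0, i.e. (-6)·v_x + (-6)·v_y = 0,
  so v ∝ (b, λ_1 - a) = (-6, 6); multiply by -1 so the first entry is positive: u = (6, -6).
  ||u|| = √((6)² + (-6)²) = √(72) ≈ 8.4853,
  v_1 = u/||u|| ≈ (0.7071, -0.7071) (||v_1|| = 1).

λ_1 = 14,  λ_2 = 2;  v_1 ≈ (0.7071, -0.7071)


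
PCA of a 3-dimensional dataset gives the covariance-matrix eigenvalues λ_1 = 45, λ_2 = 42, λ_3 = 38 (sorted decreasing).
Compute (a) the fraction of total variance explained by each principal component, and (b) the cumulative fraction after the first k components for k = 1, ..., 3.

Step 1 — total variance = trace(Sigma) = Σ λ_i = 45 + 42 + 38 = 125.

Step 2 — fraction explained by component i = λ_i / Σ λ:
  PC1: 45/125 = 0.36
  PC2: 42/125 = 0.336
  PC3: 38/125 = 0.304

Step 3 — cumulative fraction after k components = (λ_1 + ... + λ_k) / Σ λ:
  k = 1: 45/125 = 0.36
  k = 2: (45 + 42)/125 = 87/125 = 0.696
  k = 3: (45 + 42 + 38)/125 = 125/125 = 1

Summary (fraction, with percent):

explained: PC1 0.36 (36%), PC2 0.336 (33.6%), PC3 0.304 (30.4%);  cumulative: 0.36, 0.696, 1


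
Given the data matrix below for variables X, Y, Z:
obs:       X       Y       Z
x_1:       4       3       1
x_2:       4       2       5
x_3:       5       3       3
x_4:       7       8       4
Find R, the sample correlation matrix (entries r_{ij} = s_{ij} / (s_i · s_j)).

Step 1 — column means:
  mean(X) = (4 + 4 + 5 + 7) / 4 = 20/4 = 5
  mean(Y) = (3 + 2 + 3 + 8) / 4 = 16/4 = 4
  mean(Z) = (1 + 5 + 3 + 4) / 4 = 13/4 = 3.25

Step 2 — sample variances and covariances s[i,j] = (1/(n-1)) · Σ_k (x_{k,i} - mean_i) · (x_{k,j} - mean_j), with n-1 = 3:
  s[X,X] = ((-1)·(-1) + (-1)·(-1) + (0)·(0) + (2)·(2)) / 3 = 6/3 = 2
  s[X,Y] = ((-1)·(-1) + (-1)·(-2) + (0)·(-1) + (2)·(4)) / 3 = 11/3 = 3.6667
  s[X,Z] = ((-1)·(-2.25) + (-1)·(1.75) + (0)·(-0.25) + (2)·(0.75)) / 3 = 2/3 = 0.6667
  s[Y,Y] = ((-1)·(-1) + (-2)·(-2) + (-1)·(-1) + (4)·(4)) / 3 = 22/3 = 7.3333
  s[Y,Z] = ((-1)·(-2.25) + (-2)·(1.75) + (-1)·(-0.25) + (4)·(0.75)) / 3 = 2/3 = 0.6667
  s[Z,Z] = ((-2.25)·(-2.25) + (1.75)·(1.75) + (-0.25)·(-0.25) + (0.75)·(0.75)) / 3 = 8.75/3 = 2.9167
  Sample standard deviations s_i = √(s[i,i]):
  s(X) = √(2) = 1.4142
  s(Y) = √(7.3333) = 2.708
  s(Z) = √(2.9167) = 1.7078

Step 3 — r_{ij} = s_{ij} / (s_i · s_j):
  r[X,X] = 1 (diagonal).
  r[X,Y] = 3.6667 / (1.4142 · 2.708) = 3.6667 / 3.8297 = 0.9574
  r[X,Z] = 0.6667 / (1.4142 · 1.7078) = 0.6667 / 2.4152 = 0.276
  r[Y,Y] = 1 (diagonal).
  r[Y,Z] = 0.6667 / (2.708 · 1.7078) = 0.6667 / 4.6248 = 0.1441
  r[Z,Z] = 1 (diagonal).

R is symmetric with unit diagonal. Assembling:

R = [[1, 0.9574, 0.276],
 [0.9574, 1, 0.1441],
 [0.276, 0.1441, 1]]


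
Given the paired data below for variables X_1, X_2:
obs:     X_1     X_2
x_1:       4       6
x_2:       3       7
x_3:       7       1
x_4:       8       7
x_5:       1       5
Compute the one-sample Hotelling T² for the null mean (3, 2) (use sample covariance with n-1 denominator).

Step 1 — sample mean vector:
  mean(X_1) = (4 + 3 + 7 + 8 + 1) / 5 = 23/5 = 4.6
  mean(X_2) = (6 + 7 + 1 + 7 + 5) / 5 = 26/5 = 5.2
  x̄ = (4.6, 5.2),  deviation x̄ - mu_0 = (4.6, 5.2) - (3, 2) = (1.6, 3.2).

Step 2 — sample covariance matrix, S[i,j] = (1/(n-1)) · Σ_k (x_{k,i} - mean_i) · (x_{k,j} - mean_j), divisor n-1 = 4:
  S[X_1,X_1] = ((-0.6)·(-0.6) + (-1.6)·(-1.6) + (2.4)·(2.4) + (3.4)·(3.4) + (-3.6)·(-3.6)) / 4 = 33.2/4 = 8.3
  S[X_1,X_2] = ((-0.6)·(0.8) + (-1.6)·(1.8) + (2.4)·(-4.2) + (3.4)·(1.8) + (-3.6)·(-0.2)) / 4 = -6.6/4 = -1.65
  S[X_2,X_2] = ((0.8)·(0.8) + (1.8)·(1.8) + (-4.2)·(-4.2) + (1.8)·(1.8) + (-0.2)·(-0.2)) / 4 = 24.8/4 = 6.2
  S = [[8.3, -1.65],
 [-1.65, 6.2]].

Step 3 — invert S. det(S) = 8.3·6.2 - (-1.65)² = 48.7375.
  S^{-1} = (1/det) · [[d, -b], [-b, a]] = [[0.1272, 0.0339],
 [0.0339, 0.1703]].

Step 4 — quadratic form (x̄ - mu_0)^T · S^{-1} · (x̄ - mu_0):
  S^{-1} · (x̄ - mu_0) = (0.3119, 0.5991),
  (x̄ - mu_0)^T · [...] = (1.6)·(0.3119) + (3.2)·(0.5991) = 2.4162.

Step 5 — scale by n: T² = 5 · 2.4162 = 12.081.

T² ≈ 12.081


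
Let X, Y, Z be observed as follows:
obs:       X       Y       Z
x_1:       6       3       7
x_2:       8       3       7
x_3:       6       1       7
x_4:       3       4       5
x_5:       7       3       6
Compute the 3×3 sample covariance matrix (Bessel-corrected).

Step 1 — column means:
  mean(X) = (6 + 8 + 6 + 3 + 7) / 5 = 30/5 = 6
  mean(Y) = (3 + 3 + 1 + 4 + 3) / 5 = 14/5 = 2.8
  mean(Z) = (7 + 7 + 7 + 5 + 6) / 5 = 32/5 = 6.4

Step 2 — sample covariance S[i,j] = (1/(n-1)) · Σ_k (x_{k,i} - mean_i) · (x_{k,j} - mean_j), with n-1 = 4.
  S[X,X] = ((0)·(0) + (2)·(2) + (0)·(0) + (-3)·(-3) + (1)·(1)) / 4 = 14/4 = 3.5
  S[X,Y] = ((0)·(0.2) + (2)·(0.2) + (0)·(-1.8) + (-3)·(1.2) + (1)·(0.2)) / 4 = -3/4 = -0.75
  S[X,Z] = ((0)·(0.6) + (2)·(0.6) + (0)·(0.6) + (-3)·(-1.4) + (1)·(-0.4)) / 4 = 5/4 = 1.25
  S[Y,Y] = ((0.2)·(0.2) + (0.2)·(0.2) + (-1.8)·(-1.8) + (1.2)·(1.2) + (0.2)·(0.2)) / 4 = 4.8/4 = 1.2
  S[Y,Z] = ((0.2)·(0.6) + (0.2)·(0.6) + (-1.8)·(0.6) + (1.2)·(-1.4) + (0.2)·(-0.4)) / 4 = -2.6/4 = -0.65
  S[Z,Z] = ((0.6)·(0.6) + (0.6)·(0.6) + (0.6)·(0.6) + (-1.4)·(-1.4) + (-0.4)·(-0.4)) / 4 = 3.2/4 = 0.8

S is symmetric (S[j,i] = S[i,j]). Assembling:

S = [[3.5, -0.75, 1.25],
 [-0.75, 1.2, -0.65],
 [1.25, -0.65, 0.8]]


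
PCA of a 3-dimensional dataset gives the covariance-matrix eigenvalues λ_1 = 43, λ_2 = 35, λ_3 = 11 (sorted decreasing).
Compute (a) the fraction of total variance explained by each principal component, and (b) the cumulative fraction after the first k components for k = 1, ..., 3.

Step 1 — total variance = trace(Sigma) = Σ λ_i = 43 + 35 + 11 = 89.

Step 2 — fraction explained by component i = λ_i / Σ λ:
  PC1: 43/89 = 0.4831
  PC2: 35/89 = 0.3933
  PC3: 11/89 = 0.1236

Step 3 — cumulative fraction after k components = (λ_1 + ... + λ_k) / Σ λ:
  k = 1: 43/89 = 0.4831
  k = 2: (43 + 35)/89 = 78/89 = 0.8764
  k = 3: (43 + 35 + 11)/89 = 89/89 = 1

Summary (fraction, with percent):

explained: PC1 0.4831 (48.31%), PC2 0.3933 (39.33%), PC3 0.1236 (12.36%);  cumulative: 0.4831, 0.8764, 1


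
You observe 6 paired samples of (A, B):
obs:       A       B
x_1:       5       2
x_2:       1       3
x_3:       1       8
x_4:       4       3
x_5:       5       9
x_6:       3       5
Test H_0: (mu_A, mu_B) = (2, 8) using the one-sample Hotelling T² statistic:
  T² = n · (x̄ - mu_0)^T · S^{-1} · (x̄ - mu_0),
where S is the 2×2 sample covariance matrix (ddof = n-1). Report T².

Step 1 — sample mean vector:
  mean(A) = (5 + 1 + 1 + 4 + 5 + 3) / 6 = 19/6 = 3.1667
  mean(B) = (2 + 3 + 8 + 3 + 9 + 5) / 6 = 30/6 = 5
  x̄ = (3.1667, 5),  deviation x̄ - mu_0 = (3.1667, 5) - (2, 8) = (1.1667, -3).

Step 2 — sample covariance matrix, S[i,j] = (1/(n-1)) · Σ_k (x_{k,i} - mean_i) · (x_{k,j} - mean_j), divisor n-1 = 5:
  S[A,A] = ((1.8333)·(1.8333) + (-2.1667)·(-2.1667) + (-2.1667)·(-2.1667) + (0.8333)·(0.8333) + (1.8333)·(1.8333) + (-0.1667)·(-0.1667)) / 5 = 16.8333/5 = 3.3667
  S[A,B] = ((1.8333)·(-3) + (-2.1667)·(-2) + (-2.1667)·(3) + (0.8333)·(-2) + (1.8333)·(4) + (-0.1667)·(0)) / 5 = -2/5 = -0.4
  S[B,B] = ((-3)·(-3) + (-2)·(-2) + (3)·(3) + (-2)·(-2) + (4)·(4) + (0)·(0)) / 5 = 42/5 = 8.4
  S = [[3.3667, -0.4],
 [-0.4, 8.4]].

Step 3 — invert S. det(S) = 3.3667·8.4 - (-0.4)² = 28.12.
  S^{-1} = (1/det) · [[d, -b], [-b, a]] = [[0.2987, 0.0142],
 [0.0142, 0.1197]].

Step 4 — quadratic form (x̄ - mu_0)^T · S^{-1} · (x̄ - mu_0):
  S^{-1} · (x̄ - mu_0) = (0.3058, -0.3426),
  (x̄ - mu_0)^T · [...] = (1.1667)·(0.3058) + (-3)·(-0.3426) = 1.3845.

Step 5 — scale by n: T² = 6 · 1.3845 = 8.3073.

T² ≈ 8.3073


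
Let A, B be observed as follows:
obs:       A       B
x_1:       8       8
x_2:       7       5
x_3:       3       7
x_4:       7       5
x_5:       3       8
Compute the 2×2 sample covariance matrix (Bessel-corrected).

Step 1 — column means:
  mean(A) = (8 + 7 + 3 + 7 + 3) / 5 = 28/5 = 5.6
  mean(B) = (8 + 5 + 7 + 5 + 8) / 5 = 33/5 = 6.6

Step 2 — sample covariance S[i,j] = (1/(n-1)) · Σ_k (x_{k,i} - mean_i) · (x_{k,j} - mean_j), with n-1 = 4.
  S[A,A] = ((2.4)·(2.4) + (1.4)·(1.4) + (-2.6)·(-2.6) + (1.4)·(1.4) + (-2.6)·(-2.6)) / 4 = 23.2/4 = 5.8
  S[A,B] = ((2.4)·(1.4) + (1.4)·(-1.6) + (-2.6)·(0.4) + (1.4)·(-1.6) + (-2.6)·(1.4)) / 4 = -5.8/4 = -1.45
  S[B,B] = ((1.4)·(1.4) + (-1.6)·(-1.6) + (0.4)·(0.4) + (-1.6)·(-1.6) + (1.4)·(1.4)) / 4 = 9.2/4 = 2.3

S is symmetric (S[j,i] = S[i,j]). Assembling:

S = [[5.8, -1.45],
 [-1.45, 2.3]]


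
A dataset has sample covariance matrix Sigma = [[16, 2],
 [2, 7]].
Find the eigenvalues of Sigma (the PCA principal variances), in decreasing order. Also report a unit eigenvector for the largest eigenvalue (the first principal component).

Step 1 — characteristic polynomial of 2×2 Sigma:
  det(Sigma - λI) = λ² - trace · λ + det = 0.
  trace = 16 + 7 = 23, det = 16·7 - (2)² = 108.
Step 2 — discriminant:
  Δ = trace² - 4·det = 529 - 432 = 97.
Step 3 — eigenvalues:
  λ = (trace ± √Δ)/2 = (23 ± 9.8489)/2,
  λ_1 = 16.4244,  λ_2 = 6.5756.

Step 4 — unit eigenvector for λ_1: solve (Sigma - λ_1 I)v = 0. First row:
  (16 - 16.4244)·v_x + (2)·v_y = 0, i.e. (-0.4244)·v_x + (2)·v_y = 0,
  so v ∝ (b, λ_1 - a) = (2, 0.4244) = u.
  ||u|| = √((2)² + (0.4244)²) = √(4.1801) ≈ 2.0445,
  v_1 = u/||u|| ≈ (0.9782, 0.2076) (||v_1|| = 1).

λ_1 = 16.4244,  λ_2 = 6.5756;  v_1 ≈ (0.9782, 0.2076)


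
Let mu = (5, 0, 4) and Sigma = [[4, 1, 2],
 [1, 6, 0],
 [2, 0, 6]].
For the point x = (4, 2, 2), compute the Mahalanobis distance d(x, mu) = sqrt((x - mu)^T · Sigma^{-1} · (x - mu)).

Step 1 — centre the observation: (x - mu) = (-1, 2, -2).

Step 2 — invert Sigma (cofactor / det for 3×3, or solve directly):
  Sigma^{-1} = [[0.3158, -0.0526, -0.1053],
 [-0.0526, 0.1754, 0.0175],
 [-0.1053, 0.0175, 0.2018]].

Step 3 — form the quadratic (x - mu)^T · Sigma^{-1} · (x - mu):
  Sigma^{-1} · (x - mu) = (-0.2105, 0.3684, -0.2632).
  (x - mu)^T · [Sigma^{-1} · (x - mu)] = (-1)·(-0.2105) + (2)·(0.3684) + (-2)·(-0.2632) = 1.4737.

Step 4 — take square root: d = √(1.4737) ≈ 1.214.

d(x, mu) = √(1.4737) ≈ 1.214


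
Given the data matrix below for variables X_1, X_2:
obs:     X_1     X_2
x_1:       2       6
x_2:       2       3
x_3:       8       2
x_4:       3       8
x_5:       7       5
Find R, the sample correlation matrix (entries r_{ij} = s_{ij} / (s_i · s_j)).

Step 1 — column means:
  mean(X_1) = (2 + 2 + 8 + 3 + 7) / 5 = 22/5 = 4.4
  mean(X_2) = (6 + 3 + 2 + 8 + 5) / 5 = 24/5 = 4.8

Step 2 — sample variances and covariances s[i,j] = (1/(n-1)) · Σ_k (x_{k,i} - mean_i) · (x_{k,j} - mean_j), with n-1 = 4:
  s[X_1,X_1] = ((-2.4)·(-2.4) + (-2.4)·(-2.4) + (3.6)·(3.6) + (-1.4)·(-1.4) + (2.6)·(2.6)) / 4 = 33.2/4 = 8.3
  s[X_1,X_2] = ((-2.4)·(1.2) + (-2.4)·(-1.8) + (3.6)·(-2.8) + (-1.4)·(3.2) + (2.6)·(0.2)) / 4 = -12.6/4 = -3.15
  s[X_2,X_2] = ((1.2)·(1.2) + (-1.8)·(-1.8) + (-2.8)·(-2.8) + (3.2)·(3.2) + (0.2)·(0.2)) / 4 = 22.8/4 = 5.7
  Sample standard deviations s_i = √(s[i,i]):
  s(X_1) = √(8.3) = 2.881
  s(X_2) = √(5.7) = 2.3875

Step 3 — r_{ij} = s_{ij} / (s_i · s_j):
  r[X_1,X_1] = 1 (diagonal).
  r[X_1,X_2] = -3.15 / (2.881 · 2.3875) = -3.15 / 6.8782 = -0.458
  r[X_2,X_2] = 1 (diagonal).

R is symmetric with unit diagonal. Assembling:

R = [[1, -0.458],
 [-0.458, 1]]


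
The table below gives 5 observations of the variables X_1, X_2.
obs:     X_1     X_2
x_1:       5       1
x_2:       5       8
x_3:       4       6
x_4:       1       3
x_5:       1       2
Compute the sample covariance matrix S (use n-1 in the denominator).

Step 1 — column means:
  mean(X_1) = (5 + 5 + 4 + 1 + 1) / 5 = 16/5 = 3.2
  mean(X_2) = (1 + 8 + 6 + 3 + 2) / 5 = 20/5 = 4

Step 2 — sample covariance S[i,j] = (1/(n-1)) · Σ_k (x_{k,i} - mean_i) · (x_{k,j} - mean_j), with n-1 = 4.
  S[X_1,X_1] = ((1.8)·(1.8) + (1.8)·(1.8) + (0.8)·(0.8) + (-2.2)·(-2.2) + (-2.2)·(-2.2)) / 4 = 16.8/4 = 4.2
  S[X_1,X_2] = ((1.8)·(-3) + (1.8)·(4) + (0.8)·(2) + (-2.2)·(-1) + (-2.2)·(-2)) / 4 = 10/4 = 2.5
  S[X_2,X_2] = ((-3)·(-3) + (4)·(4) + (2)·(2) + (-1)·(-1) + (-2)·(-2)) / 4 = 34/4 = 8.5

S is symmetric (S[j,i] = S[i,j]). Assembling:

S = [[4.2, 2.5],
 [2.5, 8.5]]


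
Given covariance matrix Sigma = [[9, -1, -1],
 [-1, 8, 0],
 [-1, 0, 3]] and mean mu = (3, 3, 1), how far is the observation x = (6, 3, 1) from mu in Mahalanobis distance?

Step 1 — centre the observation: (x - mu) = (3, 0, 0).

Step 2 — invert Sigma (cofactor / det for 3×3, or solve directly):
  Sigma^{-1} = [[0.1171, 0.0146, 0.039],
 [0.0146, 0.1268, 0.0049],
 [0.039, 0.0049, 0.3463]].

Step 3 — form the quadratic (x - mu)^T · Sigma^{-1} · (x - mu):
  Sigma^{-1} · (x - mu) = (0.3512, 0.0439, 0.1171).
  (x - mu)^T · [Sigma^{-1} · (x - mu)] = (3)·(0.3512) + (0)·(0.0439) + (0)·(0.1171) = 1.0537.

Step 4 — take square root: d = √(1.0537) ≈ 1.0265.

d(x, mu) = √(1.0537) ≈ 1.0265
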